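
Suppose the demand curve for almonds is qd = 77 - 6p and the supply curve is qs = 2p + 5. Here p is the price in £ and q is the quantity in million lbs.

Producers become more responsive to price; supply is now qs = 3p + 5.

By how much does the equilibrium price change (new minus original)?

Initially, 77 - 6p = 2p + 5, so 72 = 8p and p = 9, q = 23.
The shock moves the curves to qd = 77 - 6p and qs = 3p + 5.
Equate the new curves: 77 - 6p = 3p + 5, giving 72 = 9p, p = 8, q = 29.
Δp = 8 − 9 = -1.

-1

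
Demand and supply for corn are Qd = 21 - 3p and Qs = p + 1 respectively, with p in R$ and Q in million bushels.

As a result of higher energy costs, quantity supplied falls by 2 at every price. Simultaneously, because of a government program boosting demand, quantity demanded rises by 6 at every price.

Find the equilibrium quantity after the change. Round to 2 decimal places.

6.00

Solve the original market: 21 - 3p = p + 1, hence p = 5 and Q = 6.
The shock moves the curves to Qd = 27 - 3p and Qs = p - 1.
Equate the new curves: 27 - 3p = p - 1, giving 28 = 4p, p = 7, Q = 6.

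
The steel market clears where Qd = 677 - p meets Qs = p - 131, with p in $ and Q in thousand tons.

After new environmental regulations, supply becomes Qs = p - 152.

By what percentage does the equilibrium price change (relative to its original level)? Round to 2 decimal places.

Solve the original market: 677 - p = p - 131, hence p = 404 and Q = 273.
The shock moves the curves to Qd = 677 - p and Qs = p - 152.
Equate the new curves: 677 - p = p - 152, giving 829 = 2p, p = 414.5, Q = 262.5.
%Δp = (414.5 − 404) / 404 × 100 = +2.60%.

+2.60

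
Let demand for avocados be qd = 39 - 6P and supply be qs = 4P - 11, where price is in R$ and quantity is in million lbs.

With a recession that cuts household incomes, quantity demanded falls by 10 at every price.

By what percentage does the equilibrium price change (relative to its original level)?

Before the shock: 39 - 6P = 4P - 11 ⇒ 50 = 10P ⇒ P = 5, q = 9.
After the shift, demand is qd = 29 - 6P and supply is qs = 4P - 11.
Equate the new curves: 29 - 6P = 4P - 11, giving 40 = 10P, P = 4, q = 5.
%ΔP = (4 − 5) / 5 × 100 = -20%.

-20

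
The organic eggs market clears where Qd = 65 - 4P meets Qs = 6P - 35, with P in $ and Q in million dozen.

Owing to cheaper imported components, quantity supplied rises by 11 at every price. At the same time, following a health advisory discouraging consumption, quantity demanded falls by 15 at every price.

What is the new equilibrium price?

7.4

Original equilibrium: 65 - 4P = 6P - 35 gives 100 = 10P, so P = 10 and Q = 25.
With the change applied: demand Qd = 50 - 4P, supply Qs = 6P - 24.
Equate the new curves: 50 - 4P = 6P - 24, giving 74 = 10P, P = 7.4, Q = 20.4.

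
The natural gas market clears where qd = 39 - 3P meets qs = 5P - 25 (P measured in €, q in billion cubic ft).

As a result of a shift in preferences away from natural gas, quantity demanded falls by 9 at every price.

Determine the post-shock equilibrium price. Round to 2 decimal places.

6.88

Original equilibrium: 39 - 3P = 5P - 25 gives 64 = 8P, so P = 8 and q = 15.
The shock moves the curves to qd = 30 - 3P and qs = 5P - 25.
Setting them equal: 30 - 3P = 5P - 25 → 55 = 8P, so P = 6.875 and q = 9.375.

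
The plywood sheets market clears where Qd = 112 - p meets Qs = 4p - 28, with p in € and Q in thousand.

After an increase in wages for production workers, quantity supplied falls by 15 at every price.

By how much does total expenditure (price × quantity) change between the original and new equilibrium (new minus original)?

Before the shock: 112 - p = 4p - 28 ⇒ 140 = 5p ⇒ p = 28, Q = 84.
The new curves are Qd = 112 - p (demand) and Qs = 4p - 43 (supply).
New equilibrium: 112 - p = 4p - 43 ⇒ 155 = 5p ⇒ p = 31, Q = 81.
Expenditure moves from 28×84 = 2352 to 31×81 = 2511; change = +159.

+159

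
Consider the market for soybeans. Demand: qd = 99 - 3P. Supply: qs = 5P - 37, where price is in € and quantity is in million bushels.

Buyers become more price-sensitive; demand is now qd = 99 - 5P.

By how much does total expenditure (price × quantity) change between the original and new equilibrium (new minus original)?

Original equilibrium: 99 - 3P = 5P - 37 gives 136 = 8P, so P = 17 and q = 48.
With the change applied: demand qd = 99 - 5P, supply qs = 5P - 37.
Equate the new curves: 99 - 5P = 5P - 37, giving 136 = 10P, P = 13.6, q = 31.
Expenditure moves from 17×48 = 816 to 13.6×31 = 421.6; change = -394.4.

-394.4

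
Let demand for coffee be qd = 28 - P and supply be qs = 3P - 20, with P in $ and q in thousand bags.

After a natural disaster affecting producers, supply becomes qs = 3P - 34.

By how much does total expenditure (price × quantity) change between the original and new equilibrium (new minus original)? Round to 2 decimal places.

Initially, 28 - P = 3P - 20, so 48 = 4P and P = 12, q = 16.
The shock moves the curves to qd = 28 - P and qs = 3P - 34.
Setting them equal: 28 - P = 3P - 34 → 62 = 4P, so P = 15.5 and q = 12.5.
Expenditure moves from 12×16 = 192 to 15.5×12.5 = 193.75; change = +1.75.

+1.75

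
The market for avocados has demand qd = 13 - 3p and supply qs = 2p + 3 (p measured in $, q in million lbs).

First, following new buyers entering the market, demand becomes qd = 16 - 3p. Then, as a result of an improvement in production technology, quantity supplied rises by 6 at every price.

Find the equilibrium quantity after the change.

Initially, 13 - 3p = 2p + 3, so 10 = 5p and p = 2, q = 7.
After the shift, demand is qd = 16 - 3p and supply is qs = 2p + 9.
Equate the new curves: 16 - 3p = 2p + 9, giving 7 = 5p, p = 1.4, q = 11.8.

11.8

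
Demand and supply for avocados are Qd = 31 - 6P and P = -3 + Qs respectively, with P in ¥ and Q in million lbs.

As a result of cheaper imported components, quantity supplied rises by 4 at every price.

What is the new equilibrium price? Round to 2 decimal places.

Initially, 31 - 6P = P + 3, so 28 = 7P and P = 4, Q = 7.
With the change applied: demand Qd = 31 - 6P, supply Qs = P + 7.
New equilibrium: 31 - 6P = P + 7 ⇒ 24 = 7P ⇒ P = 24/7 ≈ 3.4286, Q = 73/7 ≈ 10.4286.

3.43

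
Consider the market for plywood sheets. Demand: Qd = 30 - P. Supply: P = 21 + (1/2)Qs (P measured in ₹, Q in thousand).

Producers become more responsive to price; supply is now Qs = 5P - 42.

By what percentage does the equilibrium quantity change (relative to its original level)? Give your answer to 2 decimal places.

+200.00

Before the shock: 30 - P = 2P - 42 ⇒ 72 = 3P ⇒ P = 24, Q = 6.
After the shift, demand is Qd = 30 - P and supply is Qs = 5P - 42.
Setting them equal: 30 - P = 5P - 42 → 72 = 6P, so P = 12 and Q = 18.
%ΔQ = (18 − 6) / 6 × 100 = +200.00%.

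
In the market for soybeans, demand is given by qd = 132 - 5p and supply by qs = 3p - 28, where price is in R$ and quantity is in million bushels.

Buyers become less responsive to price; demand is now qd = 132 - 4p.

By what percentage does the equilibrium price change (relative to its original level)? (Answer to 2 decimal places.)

+14.29

Initially, 132 - 5p = 3p - 28, so 160 = 8p and p = 20, q = 32.
The new curves are qd = 132 - 4p (demand) and qs = 3p - 28 (supply).
Clearing the new market: 132 - 4p = 3p - 28, so p = 160/7 ≈ 22.8571 and q = 284/7 ≈ 40.5714.
%Δp = (22.8571 − 20) / 20 × 100 = +14.29%.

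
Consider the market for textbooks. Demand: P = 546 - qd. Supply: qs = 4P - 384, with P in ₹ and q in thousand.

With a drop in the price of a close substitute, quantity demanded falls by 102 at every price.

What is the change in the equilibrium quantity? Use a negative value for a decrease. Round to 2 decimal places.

-81.60

Before the shock: 546 - P = 4P - 384 ⇒ 930 = 5P ⇒ P = 186, q = 360.
The shock moves the curves to qd = 444 - P and qs = 4P - 384.
Setting them equal: 444 - P = 4P - 384 → 828 = 5P, so P = 165.6 and q = 278.4.
Δq = 278.4 − 360 = -81.60.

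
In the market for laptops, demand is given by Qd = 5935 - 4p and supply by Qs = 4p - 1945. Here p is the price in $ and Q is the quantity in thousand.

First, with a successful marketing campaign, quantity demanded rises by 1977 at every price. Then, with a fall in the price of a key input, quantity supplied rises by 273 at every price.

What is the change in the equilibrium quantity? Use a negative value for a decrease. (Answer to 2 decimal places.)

Original equilibrium: 5935 - 4p = 4p - 1945 gives 7880 = 8p, so p = 985 and Q = 1995.
The shock moves the curves to Qd = 7912 - 4p and Qs = 4p - 1672.
Setting them equal: 7912 - 4p = 4p - 1672 → 9584 = 8p, so p = 1198 and Q = 3120.
ΔQ = 3120 − 1995 = +1125.00.

+1125.00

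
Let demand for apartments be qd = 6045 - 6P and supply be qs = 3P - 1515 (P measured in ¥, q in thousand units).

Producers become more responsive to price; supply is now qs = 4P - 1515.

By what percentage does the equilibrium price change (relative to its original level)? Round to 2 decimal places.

-10.00

Initially, 6045 - 6P = 3P - 1515, so 7560 = 9P and P = 840, q = 1005.
After the shift, demand is qd = 6045 - 6P and supply is qs = 4P - 1515.
Setting them equal: 6045 - 6P = 4P - 1515 → 7560 = 10P, so P = 756 and q = 1509.
%ΔP = (756 − 840) / 840 × 100 = -10.00%.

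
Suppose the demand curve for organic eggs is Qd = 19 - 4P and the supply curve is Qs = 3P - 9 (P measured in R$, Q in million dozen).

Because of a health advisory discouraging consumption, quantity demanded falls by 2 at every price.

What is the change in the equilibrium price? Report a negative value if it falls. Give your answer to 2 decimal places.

Initially, 19 - 4P = 3P - 9, so 28 = 7P and P = 4, Q = 3.
After the shift, demand is Qd = 17 - 4P and supply is Qs = 3P - 9.
Clearing the new market: 17 - 4P = 3P - 9, so P = 26/7 ≈ 3.7143 and Q = 15/7 ≈ 2.1429.
ΔP = 3.7143 − 4 = -0.29.

-0.29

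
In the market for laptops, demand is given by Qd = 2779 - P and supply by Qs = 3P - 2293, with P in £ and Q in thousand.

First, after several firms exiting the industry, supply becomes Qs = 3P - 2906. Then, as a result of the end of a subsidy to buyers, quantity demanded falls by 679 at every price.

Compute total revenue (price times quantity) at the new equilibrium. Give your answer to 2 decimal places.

Original equilibrium: 2779 - P = 3P - 2293 gives 5072 = 4P, so P = 1268 and Q = 1511.
With the change applied: demand Qd = 2100 - P, supply Qs = 3P - 2906.
Equate the new curves: 2100 - P = 3P - 2906, giving 5006 = 4P, P = 1251.5, Q = 848.5.
New expenditure = 1251.5 × 848.5 = 1061897.75.

1061897.75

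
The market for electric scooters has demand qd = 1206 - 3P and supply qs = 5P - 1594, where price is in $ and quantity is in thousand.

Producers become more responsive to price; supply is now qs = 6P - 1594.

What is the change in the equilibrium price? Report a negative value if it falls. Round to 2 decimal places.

Original equilibrium: 1206 - 3P = 5P - 1594 gives 2800 = 8P, so P = 350 and q = 156.
After the shift, demand is qd = 1206 - 3P and supply is qs = 6P - 1594.
Equate the new curves: 1206 - 3P = 6P - 1594, giving 2800 = 9P, P = 2800/9 ≈ 311.1111, q = 818/3 ≈ 272.6667.
ΔP = 311.1111 − 350 = -38.89.

-38.89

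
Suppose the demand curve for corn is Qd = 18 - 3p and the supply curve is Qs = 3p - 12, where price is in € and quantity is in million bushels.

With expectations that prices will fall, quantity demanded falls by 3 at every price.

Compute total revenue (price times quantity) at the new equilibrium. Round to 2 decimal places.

Before the shock: 18 - 3p = 3p - 12 ⇒ 30 = 6p ⇒ p = 5, Q = 3.
After the shift, demand is Qd = 15 - 3p and supply is Qs = 3p - 12.
New equilibrium: 15 - 3p = 3p - 12 ⇒ 27 = 6p ⇒ p = 4.5, Q = 1.5.
New expenditure = 4.5 × 1.5 = 6.75.

6.75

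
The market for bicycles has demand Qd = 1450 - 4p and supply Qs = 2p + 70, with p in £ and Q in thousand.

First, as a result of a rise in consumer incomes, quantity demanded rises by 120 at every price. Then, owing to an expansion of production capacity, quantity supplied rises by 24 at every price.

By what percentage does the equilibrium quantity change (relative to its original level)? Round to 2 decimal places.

Initially, 1450 - 4p = 2p + 70, so 1380 = 6p and p = 230, Q = 530.
The new curves are Qd = 1570 - 4p (demand) and Qs = 2p + 94 (supply).
Clearing the new market: 1570 - 4p = 2p + 94, so p = 246 and Q = 586.
%ΔQ = (586 − 530) / 530 × 100 = +10.57%.

+10.57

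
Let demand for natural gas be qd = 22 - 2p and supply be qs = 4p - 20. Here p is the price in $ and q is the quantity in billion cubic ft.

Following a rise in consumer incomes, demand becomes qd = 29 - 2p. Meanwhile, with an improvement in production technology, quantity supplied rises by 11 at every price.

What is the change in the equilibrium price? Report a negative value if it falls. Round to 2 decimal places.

-0.67

Solve the original market: 22 - 2p = 4p - 20, hence p = 7 and q = 8.
The new curves are qd = 29 - 2p (demand) and qs = 4p - 9 (supply).
Clearing the new market: 29 - 2p = 4p - 9, so p = 19/3 ≈ 6.3333 and q = 49/3 ≈ 16.3333.
Δp = 6.3333 − 7 = -0.67.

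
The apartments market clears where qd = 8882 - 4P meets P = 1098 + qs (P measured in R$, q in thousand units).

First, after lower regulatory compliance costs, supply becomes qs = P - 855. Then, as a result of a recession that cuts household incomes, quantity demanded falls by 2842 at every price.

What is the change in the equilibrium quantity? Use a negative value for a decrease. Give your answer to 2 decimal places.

-374.00

Original equilibrium: 8882 - 4P = P - 1098 gives 9980 = 5P, so P = 1996 and q = 898.
After the shift, demand is qd = 6040 - 4P and supply is qs = P - 855.
Clearing the new market: 6040 - 4P = P - 855, so P = 1379 and q = 524.
Δq = 524 − 898 = -374.00.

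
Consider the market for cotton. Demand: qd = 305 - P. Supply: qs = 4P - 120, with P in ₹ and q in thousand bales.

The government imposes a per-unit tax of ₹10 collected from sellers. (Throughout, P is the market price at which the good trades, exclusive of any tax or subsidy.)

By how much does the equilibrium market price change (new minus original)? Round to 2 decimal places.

Initially, 305 - P = 4P - 120, so 425 = 5P and P = 85, q = 220.
Since sellers keep the price net of the tax, the effective supply curve becomes qs = 4P - 160.
Clearing the new market: 305 - P = 4P - 160, so P = 93 and q = 212.
ΔP = 93 − 85 = +8.00.

+8.00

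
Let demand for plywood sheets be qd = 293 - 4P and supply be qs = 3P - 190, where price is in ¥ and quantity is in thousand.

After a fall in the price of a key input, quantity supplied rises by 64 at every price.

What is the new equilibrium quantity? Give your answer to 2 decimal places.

Solve the original market: 293 - 4P = 3P - 190, hence P = 69 and q = 17.
After the shift, demand is qd = 293 - 4P and supply is qs = 3P - 126.
New equilibrium: 293 - 4P = 3P - 126 ⇒ 419 = 7P ⇒ P = 419/7 ≈ 59.8571, q = 375/7 ≈ 53.5714.

53.57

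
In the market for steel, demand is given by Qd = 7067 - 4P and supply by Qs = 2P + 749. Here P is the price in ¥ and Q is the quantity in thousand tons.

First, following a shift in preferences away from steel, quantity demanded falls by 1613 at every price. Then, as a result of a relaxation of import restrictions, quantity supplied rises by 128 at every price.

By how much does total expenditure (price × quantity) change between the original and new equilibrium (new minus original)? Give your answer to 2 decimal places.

-1173480.78

Initially, 7067 - 4P = 2P + 749, so 6318 = 6P and P = 1053, Q = 2855.
The new curves are Qd = 5454 - 4P (demand) and Qs = 2P + 877 (supply).
New equilibrium: 5454 - 4P = 2P + 877 ⇒ 4577 = 6P ⇒ P = 4577/6 ≈ 762.8333, Q = 7208/3 ≈ 2402.6667.
Expenditure moves from 1053×2855 = 3006315 to 762.8333×2402.6667 = 1832834.2222; change = -1173480.78.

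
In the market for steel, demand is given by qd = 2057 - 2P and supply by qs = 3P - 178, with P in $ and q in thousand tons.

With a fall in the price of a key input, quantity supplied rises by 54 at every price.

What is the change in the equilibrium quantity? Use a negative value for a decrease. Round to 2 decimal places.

Before the shock: 2057 - 2P = 3P - 178 ⇒ 2235 = 5P ⇒ P = 447, q = 1163.
The shock moves the curves to qd = 2057 - 2P and qs = 3P - 124.
Equate the new curves: 2057 - 2P = 3P - 124, giving 2181 = 5P, P = 436.2, q = 1184.6.
Δq = 1184.6 − 1163 = +21.60.

+21.60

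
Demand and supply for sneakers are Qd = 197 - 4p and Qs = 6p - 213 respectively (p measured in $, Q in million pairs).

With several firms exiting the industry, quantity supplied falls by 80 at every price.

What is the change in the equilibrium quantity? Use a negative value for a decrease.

-32

Initially, 197 - 4p = 6p - 213, so 410 = 10p and p = 41, Q = 33.
The new curves are Qd = 197 - 4p (demand) and Qs = 6p - 293 (supply).
New equilibrium: 197 - 4p = 6p - 293 ⇒ 490 = 10p ⇒ p = 49, Q = 1.
ΔQ = 1 − 33 = -32.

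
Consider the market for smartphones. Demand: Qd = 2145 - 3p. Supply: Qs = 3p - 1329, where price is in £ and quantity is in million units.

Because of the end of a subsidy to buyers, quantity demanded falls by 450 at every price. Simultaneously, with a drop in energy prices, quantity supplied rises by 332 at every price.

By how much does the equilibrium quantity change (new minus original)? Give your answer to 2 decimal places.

-59.00

Before the shock: 2145 - 3p = 3p - 1329 ⇒ 3474 = 6p ⇒ p = 579, Q = 408.
The new curves are Qd = 1695 - 3p (demand) and Qs = 3p - 997 (supply).
Equate the new curves: 1695 - 3p = 3p - 997, giving 2692 = 6p, p = 1346/3 ≈ 448.6667, Q = 349.
ΔQ = 349 − 408 = -59.00.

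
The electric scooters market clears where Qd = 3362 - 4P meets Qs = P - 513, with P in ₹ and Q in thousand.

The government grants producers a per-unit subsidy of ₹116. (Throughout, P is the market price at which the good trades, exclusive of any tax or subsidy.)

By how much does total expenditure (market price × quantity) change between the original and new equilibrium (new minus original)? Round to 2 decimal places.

+63688.64

Solve the original market: 3362 - 4P = P - 513, hence P = 775 and Q = 262.
Since sellers receive the price plus the subsidy, the effective supply curve becomes Qs = P - 397.
Equate the new curves: 3362 - 4P = P - 397, giving 3759 = 5P, P = 751.8, Q = 354.8.
Expenditure moves from 775×262 = 203050 to 751.8×354.8 = 266738.64; change = +63688.64.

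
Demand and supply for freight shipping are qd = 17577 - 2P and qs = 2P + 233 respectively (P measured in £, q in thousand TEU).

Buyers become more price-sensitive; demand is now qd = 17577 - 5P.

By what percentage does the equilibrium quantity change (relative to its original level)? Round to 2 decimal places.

-41.74

Before the shock: 17577 - 2P = 2P + 233 ⇒ 17344 = 4P ⇒ P = 4336, q = 8905.
The shock moves the curves to qd = 17577 - 5P and qs = 2P + 233.
New equilibrium: 17577 - 5P = 2P + 233 ⇒ 17344 = 7P ⇒ P = 17344/7 ≈ 2477.7143, q = 36319/7 ≈ 5188.4286.
%Δq = (5188.4286 − 8905) / 8905 × 100 = -41.74%.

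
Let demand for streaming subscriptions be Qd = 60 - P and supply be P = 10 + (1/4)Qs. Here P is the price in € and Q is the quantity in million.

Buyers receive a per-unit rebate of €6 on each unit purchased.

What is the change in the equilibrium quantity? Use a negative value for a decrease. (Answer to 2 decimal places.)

Original equilibrium: 60 - P = 4P - 40 gives 100 = 5P, so P = 20 and Q = 40.
Since buyers' out-of-pocket price is the market price minus the rebate, the effective demand curve becomes Qd = 66 - P.
New equilibrium: 66 - P = 4P - 40 ⇒ 106 = 5P ⇒ P = 21.2, Q = 44.8.
ΔQ = 44.8 − 40 = +4.80.

+4.80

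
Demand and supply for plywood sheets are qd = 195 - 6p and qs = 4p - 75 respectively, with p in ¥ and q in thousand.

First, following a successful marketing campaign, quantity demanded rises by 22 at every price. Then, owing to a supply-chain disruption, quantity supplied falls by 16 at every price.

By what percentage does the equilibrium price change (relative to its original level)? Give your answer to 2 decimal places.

+14.07

Before the shock: 195 - 6p = 4p - 75 ⇒ 270 = 10p ⇒ p = 27, q = 33.
The shock moves the curves to qd = 217 - 6p and qs = 4p - 91.
Setting them equal: 217 - 6p = 4p - 91 → 308 = 10p, so p = 30.8 and q = 32.2.
%Δp = (30.8 − 27) / 27 × 100 = +14.07%.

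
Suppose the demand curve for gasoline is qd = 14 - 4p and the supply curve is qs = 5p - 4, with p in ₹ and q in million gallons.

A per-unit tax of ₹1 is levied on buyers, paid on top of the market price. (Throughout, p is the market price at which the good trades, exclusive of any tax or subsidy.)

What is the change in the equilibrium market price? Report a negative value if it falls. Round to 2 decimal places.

Original equilibrium: 14 - 4p = 5p - 4 gives 18 = 9p, so p = 2 and q = 6.
Since buyers pay the price plus the tax, the effective demand curve becomes qd = 10 - 4p.
Clearing the new market: 10 - 4p = 5p - 4, so p = 14/9 ≈ 1.5556 and q = 34/9 ≈ 3.7778.
Δp = 1.5556 − 2 = -0.44.

-0.44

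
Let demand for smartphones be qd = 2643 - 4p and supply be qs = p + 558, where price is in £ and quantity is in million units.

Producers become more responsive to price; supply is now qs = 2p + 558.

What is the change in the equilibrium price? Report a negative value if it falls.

-69.5

Solve the original market: 2643 - 4p = p + 558, hence p = 417 and q = 975.
The shock moves the curves to qd = 2643 - 4p and qs = 2p + 558.
Clearing the new market: 2643 - 4p = 2p + 558, so p = 347.5 and q = 1253.
Δp = 347.5 − 417 = -69.5.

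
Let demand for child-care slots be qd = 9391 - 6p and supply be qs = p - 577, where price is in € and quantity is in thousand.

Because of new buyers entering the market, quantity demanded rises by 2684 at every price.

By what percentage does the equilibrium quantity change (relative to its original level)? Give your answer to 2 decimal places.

+45.27

Solve the original market: 9391 - 6p = p - 577, hence p = 1424 and q = 847.
The new curves are qd = 12075 - 6p (demand) and qs = p - 577 (supply).
Setting them equal: 12075 - 6p = p - 577 → 12652 = 7p, so p = 12652/7 ≈ 1807.4286 and q = 8613/7 ≈ 1230.4286.
%Δq = (1230.4286 − 847) / 847 × 100 = +45.27%.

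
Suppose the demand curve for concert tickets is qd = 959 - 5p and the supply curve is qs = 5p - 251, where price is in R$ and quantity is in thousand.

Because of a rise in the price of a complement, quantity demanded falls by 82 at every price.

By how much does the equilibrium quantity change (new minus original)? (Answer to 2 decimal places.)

-41.00

Solve the original market: 959 - 5p = 5p - 251, hence p = 121 and q = 354.
The new curves are qd = 877 - 5p (demand) and qs = 5p - 251 (supply).
Setting them equal: 877 - 5p = 5p - 251 → 1128 = 10p, so p = 112.8 and q = 313.
Δq = 313 − 354 = -41.00.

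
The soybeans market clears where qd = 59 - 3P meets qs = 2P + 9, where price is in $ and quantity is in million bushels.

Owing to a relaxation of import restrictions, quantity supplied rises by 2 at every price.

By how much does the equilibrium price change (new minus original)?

-0.4

Original equilibrium: 59 - 3P = 2P + 9 gives 50 = 5P, so P = 10 and q = 29.
With the change applied: demand qd = 59 - 3P, supply qs = 2P + 11.
Setting them equal: 59 - 3P = 2P + 11 → 48 = 5P, so P = 9.6 and q = 30.2.
ΔP = 9.6 − 10 = -0.4.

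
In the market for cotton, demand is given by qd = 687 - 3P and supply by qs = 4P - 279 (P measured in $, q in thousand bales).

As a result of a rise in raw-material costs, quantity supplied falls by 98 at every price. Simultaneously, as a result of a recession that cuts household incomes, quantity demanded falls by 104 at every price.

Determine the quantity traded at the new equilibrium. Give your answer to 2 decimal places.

Original equilibrium: 687 - 3P = 4P - 279 gives 966 = 7P, so P = 138 and q = 273.
The shock moves the curves to qd = 583 - 3P and qs = 4P - 377.
Clearing the new market: 583 - 3P = 4P - 377, so P = 960/7 ≈ 137.1429 and q = 1201/7 ≈ 171.5714.

171.57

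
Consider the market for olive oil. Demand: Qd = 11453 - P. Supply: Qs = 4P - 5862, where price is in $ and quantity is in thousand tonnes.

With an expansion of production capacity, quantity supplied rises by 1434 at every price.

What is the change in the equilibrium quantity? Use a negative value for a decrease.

Before the shock: 11453 - P = 4P - 5862 ⇒ 17315 = 5P ⇒ P = 3463, Q = 7990.
With the change applied: demand Qd = 11453 - P, supply Qs = 4P - 4428.
Equate the new curves: 11453 - P = 4P - 4428, giving 15881 = 5P, P = 3176.2, Q = 8276.8.
ΔQ = 8276.8 − 7990 = +286.8.

+286.8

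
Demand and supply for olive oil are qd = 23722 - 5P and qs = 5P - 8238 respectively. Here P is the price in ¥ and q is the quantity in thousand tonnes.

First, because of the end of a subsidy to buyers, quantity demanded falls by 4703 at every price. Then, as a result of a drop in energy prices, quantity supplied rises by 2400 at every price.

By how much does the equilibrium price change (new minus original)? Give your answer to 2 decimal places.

Initially, 23722 - 5P = 5P - 8238, so 31960 = 10P and P = 3196, q = 7742.
With the change applied: demand qd = 19019 - 5P, supply qs = 5P - 5838.
New equilibrium: 19019 - 5P = 5P - 5838 ⇒ 24857 = 10P ⇒ P = 2485.7, q = 6590.5.
ΔP = 2485.7 − 3196 = -710.30.

-710.30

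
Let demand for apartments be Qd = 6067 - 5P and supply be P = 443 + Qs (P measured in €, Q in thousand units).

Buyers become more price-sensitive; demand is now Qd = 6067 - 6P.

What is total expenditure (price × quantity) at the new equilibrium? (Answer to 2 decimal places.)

452910.00

Initially, 6067 - 5P = P - 443, so 6510 = 6P and P = 1085, Q = 642.
The new curves are Qd = 6067 - 6P (demand) and Qs = P - 443 (supply).
New equilibrium: 6067 - 6P = P - 443 ⇒ 6510 = 7P ⇒ P = 930, Q = 487.
New expenditure = 930 × 487 = 452910.00.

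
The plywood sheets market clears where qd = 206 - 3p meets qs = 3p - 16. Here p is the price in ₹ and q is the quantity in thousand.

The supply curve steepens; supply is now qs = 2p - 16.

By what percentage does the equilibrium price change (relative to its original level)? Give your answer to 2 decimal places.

Original equilibrium: 206 - 3p = 3p - 16 gives 222 = 6p, so p = 37 and q = 95.
After the shift, demand is qd = 206 - 3p and supply is qs = 2p - 16.
New equilibrium: 206 - 3p = 2p - 16 ⇒ 222 = 5p ⇒ p = 44.4, q = 72.8.
%Δp = (44.4 − 37) / 37 × 100 = +20.00%.

+20.00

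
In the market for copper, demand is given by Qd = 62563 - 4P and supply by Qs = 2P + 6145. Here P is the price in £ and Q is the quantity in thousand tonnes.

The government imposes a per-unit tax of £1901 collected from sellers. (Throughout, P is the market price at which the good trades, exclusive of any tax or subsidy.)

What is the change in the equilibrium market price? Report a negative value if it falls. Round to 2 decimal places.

Original equilibrium: 62563 - 4P = 2P + 6145 gives 56418 = 6P, so P = 9403 and Q = 24951.
Since sellers keep the price net of the tax, the effective supply curve becomes Qs = 2P + 2343.
Setting them equal: 62563 - 4P = 2P + 2343 → 60220 = 6P, so P = 30110/3 ≈ 10036.6667 and Q = 67249/3 ≈ 22416.3333.
ΔP = 10036.6667 − 9403 = +633.67.

+633.67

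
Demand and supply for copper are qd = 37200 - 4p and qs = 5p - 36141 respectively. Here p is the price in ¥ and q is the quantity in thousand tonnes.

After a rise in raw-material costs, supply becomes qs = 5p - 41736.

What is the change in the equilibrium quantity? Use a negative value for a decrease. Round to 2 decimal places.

-2486.67

Before the shock: 37200 - 4p = 5p - 36141 ⇒ 73341 = 9p ⇒ p = 8149, q = 4604.
The new curves are qd = 37200 - 4p (demand) and qs = 5p - 41736 (supply).
Equate the new curves: 37200 - 4p = 5p - 41736, giving 78936 = 9p, p = 26312/3 ≈ 8770.6667, q = 6352/3 ≈ 2117.3333.
Δq = 2117.3333 − 4604 = -2486.67.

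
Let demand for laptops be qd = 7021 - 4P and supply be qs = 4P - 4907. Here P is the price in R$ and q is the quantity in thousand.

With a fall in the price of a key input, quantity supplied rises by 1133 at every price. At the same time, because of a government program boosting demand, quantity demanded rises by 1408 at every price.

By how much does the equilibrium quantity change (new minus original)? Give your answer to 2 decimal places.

+1270.50

Solve the original market: 7021 - 4P = 4P - 4907, hence P = 1491 and q = 1057.
After the shift, demand is qd = 8429 - 4P and supply is qs = 4P - 3774.
Equate the new curves: 8429 - 4P = 4P - 3774, giving 12203 = 8P, P = 1525.375, q = 2327.5.
Δq = 2327.5 − 1057 = +1270.50.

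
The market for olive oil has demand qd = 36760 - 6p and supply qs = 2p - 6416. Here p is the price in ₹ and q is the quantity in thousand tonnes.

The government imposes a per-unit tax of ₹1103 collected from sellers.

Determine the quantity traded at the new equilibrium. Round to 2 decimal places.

Initially, 36760 - 6p = 2p - 6416, so 43176 = 8p and p = 5397, q = 4378.
Since sellers keep the price net of the tax, the effective supply curve becomes qs = 2p - 8622.
Equate the new curves: 36760 - 6p = 2p - 8622, giving 45382 = 8p, p = 5672.75, q = 2723.5.

2723.50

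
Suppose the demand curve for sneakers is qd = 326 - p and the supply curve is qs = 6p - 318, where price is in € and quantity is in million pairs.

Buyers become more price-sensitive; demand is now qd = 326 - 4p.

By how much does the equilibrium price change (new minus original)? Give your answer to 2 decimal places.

Solve the original market: 326 - p = 6p - 318, hence p = 92 and q = 234.
After the shift, demand is qd = 326 - 4p and supply is qs = 6p - 318.
Setting them equal: 326 - 4p = 6p - 318 → 644 = 10p, so p = 64.4 and q = 68.4.
Δp = 64.4 − 92 = -27.60.

-27.60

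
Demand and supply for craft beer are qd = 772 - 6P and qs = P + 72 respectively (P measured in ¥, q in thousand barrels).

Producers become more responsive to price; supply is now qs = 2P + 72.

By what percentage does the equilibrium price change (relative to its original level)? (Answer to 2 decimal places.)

Initially, 772 - 6P = P + 72, so 700 = 7P and P = 100, q = 172.
With the change applied: demand qd = 772 - 6P, supply qs = 2P + 72.
New equilibrium: 772 - 6P = 2P + 72 ⇒ 700 = 8P ⇒ P = 87.5, q = 247.
%ΔP = (87.5 − 100) / 100 × 100 = -12.50%.

-12.50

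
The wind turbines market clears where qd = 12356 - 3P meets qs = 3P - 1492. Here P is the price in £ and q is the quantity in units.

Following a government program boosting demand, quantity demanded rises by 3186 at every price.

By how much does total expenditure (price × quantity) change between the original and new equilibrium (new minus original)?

Original equilibrium: 12356 - 3P = 3P - 1492 gives 13848 = 6P, so P = 2308 and q = 5432.
The new curves are qd = 15542 - 3P (demand) and qs = 3P - 1492 (supply).
New equilibrium: 15542 - 3P = 3P - 1492 ⇒ 17034 = 6P ⇒ P = 2839, q = 7025.
Expenditure moves from 2308×5432 = 12537056 to 2839×7025 = 19943975; change = +7406919.

+7406919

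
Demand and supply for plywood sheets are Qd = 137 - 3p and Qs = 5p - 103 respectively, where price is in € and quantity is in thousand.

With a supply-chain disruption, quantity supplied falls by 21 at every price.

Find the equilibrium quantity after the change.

39.125

Original equilibrium: 137 - 3p = 5p - 103 gives 240 = 8p, so p = 30 and Q = 47.
The shock moves the curves to Qd = 137 - 3p and Qs = 5p - 124.
Setting them equal: 137 - 3p = 5p - 124 → 261 = 8p, so p = 32.625 and Q = 39.125.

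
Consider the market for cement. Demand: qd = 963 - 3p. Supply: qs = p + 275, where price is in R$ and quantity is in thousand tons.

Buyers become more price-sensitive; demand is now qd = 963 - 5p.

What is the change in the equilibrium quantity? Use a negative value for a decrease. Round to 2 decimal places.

Before the shock: 963 - 3p = p + 275 ⇒ 688 = 4p ⇒ p = 172, q = 447.
With the change applied: demand qd = 963 - 5p, supply qs = p + 275.
New equilibrium: 963 - 5p = p + 275 ⇒ 688 = 6p ⇒ p = 344/3 ≈ 114.6667, q = 1169/3 ≈ 389.6667.
Δq = 389.6667 − 447 = -57.33.

-57.33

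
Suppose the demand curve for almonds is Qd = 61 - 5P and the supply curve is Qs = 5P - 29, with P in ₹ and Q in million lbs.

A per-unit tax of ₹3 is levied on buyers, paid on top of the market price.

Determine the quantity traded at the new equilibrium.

Initially, 61 - 5P = 5P - 29, so 90 = 10P and P = 9, Q = 16.
Since buyers pay the price plus the tax, the effective demand curve becomes Qd = 46 - 5P.
New equilibrium: 46 - 5P = 5P - 29 ⇒ 75 = 10P ⇒ P = 7.5, Q = 8.5.

8.5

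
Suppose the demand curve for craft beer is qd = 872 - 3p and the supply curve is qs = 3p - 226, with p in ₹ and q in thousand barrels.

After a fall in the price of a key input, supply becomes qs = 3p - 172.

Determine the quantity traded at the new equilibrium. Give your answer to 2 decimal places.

Before the shock: 872 - 3p = 3p - 226 ⇒ 1098 = 6p ⇒ p = 183, q = 323.
The new curves are qd = 872 - 3p (demand) and qs = 3p - 172 (supply).
Equate the new curves: 872 - 3p = 3p - 172, giving 1044 = 6p, p = 174, q = 350.

350.00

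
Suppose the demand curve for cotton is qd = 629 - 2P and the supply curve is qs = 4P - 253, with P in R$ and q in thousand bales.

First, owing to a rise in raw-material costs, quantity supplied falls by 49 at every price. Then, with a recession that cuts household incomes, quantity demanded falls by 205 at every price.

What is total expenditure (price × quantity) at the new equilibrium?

Before the shock: 629 - 2P = 4P - 253 ⇒ 882 = 6P ⇒ P = 147, q = 335.
The new curves are qd = 424 - 2P (demand) and qs = 4P - 302 (supply).
New equilibrium: 424 - 2P = 4P - 302 ⇒ 726 = 6P ⇒ P = 121, q = 182.
New expenditure = 121 × 182 = 22022.

22022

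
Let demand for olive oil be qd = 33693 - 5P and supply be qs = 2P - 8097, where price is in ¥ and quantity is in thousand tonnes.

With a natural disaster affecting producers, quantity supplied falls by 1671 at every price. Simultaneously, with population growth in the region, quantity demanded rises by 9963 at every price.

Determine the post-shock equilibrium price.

7632

Solve the original market: 33693 - 5P = 2P - 8097, hence P = 5970 and q = 3843.
The new curves are qd = 43656 - 5P (demand) and qs = 2P - 9768 (supply).
Equate the new curves: 43656 - 5P = 2P - 9768, giving 53424 = 7P, P = 7632, q = 5496.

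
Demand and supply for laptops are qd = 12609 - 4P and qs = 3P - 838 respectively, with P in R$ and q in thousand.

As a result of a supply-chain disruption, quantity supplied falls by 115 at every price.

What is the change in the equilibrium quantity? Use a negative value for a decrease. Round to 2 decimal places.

-65.71

Before the shock: 12609 - 4P = 3P - 838 ⇒ 13447 = 7P ⇒ P = 1921, q = 4925.
With the change applied: demand qd = 12609 - 4P, supply qs = 3P - 953.
Clearing the new market: 12609 - 4P = 3P - 953, so P = 13562/7 ≈ 1937.4286 and q = 34015/7 ≈ 4859.2857.
Δq = 4859.2857 − 4925 = -65.71.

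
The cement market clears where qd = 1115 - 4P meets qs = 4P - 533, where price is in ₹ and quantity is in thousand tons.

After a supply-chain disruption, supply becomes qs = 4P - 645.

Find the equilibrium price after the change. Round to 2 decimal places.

220.00

Initially, 1115 - 4P = 4P - 533, so 1648 = 8P and P = 206, q = 291.
With the change applied: demand qd = 1115 - 4P, supply qs = 4P - 645.
New equilibrium: 1115 - 4P = 4P - 645 ⇒ 1760 = 8P ⇒ P = 220, q = 235.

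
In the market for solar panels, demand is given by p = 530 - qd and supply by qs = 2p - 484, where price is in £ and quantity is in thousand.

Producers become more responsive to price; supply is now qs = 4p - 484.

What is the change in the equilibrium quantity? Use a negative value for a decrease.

Solve the original market: 530 - p = 2p - 484, hence p = 338 and q = 192.
With the change applied: demand qd = 530 - p, supply qs = 4p - 484.
Setting them equal: 530 - p = 4p - 484 → 1014 = 5p, so p = 202.8 and q = 327.2.
Δq = 327.2 − 192 = +135.2.

+135.2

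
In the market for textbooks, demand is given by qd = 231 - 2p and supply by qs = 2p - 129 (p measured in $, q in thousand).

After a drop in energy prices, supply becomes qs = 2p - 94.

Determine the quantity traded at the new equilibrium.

Original equilibrium: 231 - 2p = 2p - 129 gives 360 = 4p, so p = 90 and q = 51.
The shock moves the curves to qd = 231 - 2p and qs = 2p - 94.
Setting them equal: 231 - 2p = 2p - 94 → 325 = 4p, so p = 81.25 and q = 68.5.

68.5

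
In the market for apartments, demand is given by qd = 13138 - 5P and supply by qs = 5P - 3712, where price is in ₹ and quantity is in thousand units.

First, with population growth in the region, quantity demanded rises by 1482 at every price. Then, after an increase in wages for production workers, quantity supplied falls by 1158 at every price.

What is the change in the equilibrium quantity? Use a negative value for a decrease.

+162

Original equilibrium: 13138 - 5P = 5P - 3712 gives 16850 = 10P, so P = 1685 and q = 4713.
With the change applied: demand qd = 14620 - 5P, supply qs = 5P - 4870.
New equilibrium: 14620 - 5P = 5P - 4870 ⇒ 19490 = 10P ⇒ P = 1949, q = 4875.
Δq = 4875 − 4713 = +162.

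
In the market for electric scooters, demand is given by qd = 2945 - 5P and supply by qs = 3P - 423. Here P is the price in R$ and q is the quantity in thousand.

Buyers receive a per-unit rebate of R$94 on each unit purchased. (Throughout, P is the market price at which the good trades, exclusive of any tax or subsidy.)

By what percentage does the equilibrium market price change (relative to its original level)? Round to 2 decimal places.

Solve the original market: 2945 - 5P = 3P - 423, hence P = 421 and q = 840.
Since buyers' out-of-pocket price is the market price minus the rebate, the effective demand curve becomes qd = 3415 - 5P.
Equate the new curves: 3415 - 5P = 3P - 423, giving 3838 = 8P, P = 479.75, q = 1016.25.
%ΔP = (479.75 − 421) / 421 × 100 = +13.95%.

+13.95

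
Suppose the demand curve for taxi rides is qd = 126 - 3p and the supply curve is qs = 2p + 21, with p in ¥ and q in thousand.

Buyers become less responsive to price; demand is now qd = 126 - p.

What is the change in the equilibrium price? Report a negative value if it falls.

Before the shock: 126 - 3p = 2p + 21 ⇒ 105 = 5p ⇒ p = 21, q = 63.
The new curves are qd = 126 - p (demand) and qs = 2p + 21 (supply).
Clearing the new market: 126 - p = 2p + 21, so p = 35 and q = 91.
Δp = 35 − 21 = +14.

+14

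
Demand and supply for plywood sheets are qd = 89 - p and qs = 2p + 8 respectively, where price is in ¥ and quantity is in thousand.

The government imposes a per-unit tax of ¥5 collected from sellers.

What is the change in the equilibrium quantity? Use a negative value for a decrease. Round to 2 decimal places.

-3.33

Original equilibrium: 89 - p = 2p + 8 gives 81 = 3p, so p = 27 and q = 62.
Since sellers keep the price net of the tax, the effective supply curve becomes qs = 2p - 2.
Setting them equal: 89 - p = 2p - 2 → 91 = 3p, so p = 91/3 ≈ 30.3333 and q = 176/3 ≈ 58.6667.
Δq = 58.6667 − 62 = -3.33.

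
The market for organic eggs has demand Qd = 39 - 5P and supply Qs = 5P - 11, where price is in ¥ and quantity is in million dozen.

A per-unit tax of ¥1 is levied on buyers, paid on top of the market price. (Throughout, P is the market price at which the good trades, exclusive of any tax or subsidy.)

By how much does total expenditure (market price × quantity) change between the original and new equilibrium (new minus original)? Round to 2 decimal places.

Solve the original market: 39 - 5P = 5P - 11, hence P = 5 and Q = 14.
Since buyers pay the price plus the tax, the effective demand curve becomes Qd = 34 - 5P.
Clearing the new market: 34 - 5P = 5P - 11, so P = 4.5 and Q = 11.5.
Expenditure moves from 5×14 = 70 to 4.5×11.5 = 51.75; change = -18.25.

-18.25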